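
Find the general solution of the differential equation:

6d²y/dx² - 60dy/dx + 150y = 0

Characteristic equation: 6r² - 60r + 150 = 0
Divide by 6: r² - 10r + 25 = 0
Factored: (r - 5)² = 0
Repeated root: r = 5
General solution: y = (C₁ + C₂x)e^(5x)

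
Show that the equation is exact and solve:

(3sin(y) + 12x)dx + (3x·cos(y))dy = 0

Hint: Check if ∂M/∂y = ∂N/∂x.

Verify exactness: ∂M/∂y = ∂N/∂x ✓
Find F(x,y) such that ∂F/∂x = M, ∂F/∂y = N
Solution: 3x·sin(y) + 6x² = C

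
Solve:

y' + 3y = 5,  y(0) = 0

General solution: y = 5/3 + Ce^(-3x)
Applying y(0) = 0: C = 0 - 5/3 = -5/3
Particular solution: y = 5/3 - (5/3)e^(-3x)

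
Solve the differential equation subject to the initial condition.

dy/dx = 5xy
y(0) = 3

General solution: y = Ce^(5x²/2)
Applying IC y(0) = 3:
Particular solution: y = 3e^(5x²/2)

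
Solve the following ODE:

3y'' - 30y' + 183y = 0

Characteristic equation: 3r² - 30r + 183 = 0
Divide by 3: r² - 10r + 61 = 0
Roots: r = 5 ± 6i (complex conjugates)
General solution: y = e^(5x)(C₁cos(6x) + C₂sin(6x))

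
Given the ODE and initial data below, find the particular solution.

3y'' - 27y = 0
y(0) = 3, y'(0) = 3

General solution: y = C₁e^(3x) + C₂e^(-3x)
Applying ICs: C₁ = 2, C₂ = 1
Particular solution: y = 2e^(3x) + e^(-3x)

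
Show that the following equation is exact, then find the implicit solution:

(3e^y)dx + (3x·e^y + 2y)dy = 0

Verify exactness: ∂M/∂y = ∂N/∂x ✓
Find F(x,y) such that ∂F/∂x = M, ∂F/∂y = N
Solution: 3x·e^y + y² = C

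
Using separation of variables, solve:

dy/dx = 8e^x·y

Separating variables and integrating:
ln|y| = 8e^x + C

General solution: y = Ce^(8e^x)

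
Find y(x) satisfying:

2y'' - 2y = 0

Characteristic equation: 2r² - 2 = 0
Divide by 2: r² - 1 = 0
Roots: r = 1, -1 (distinct real)
General solution: y = C₁e^x + C₂e^(-x)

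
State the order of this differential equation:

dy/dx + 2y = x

The order is 1 (highest derivative is of order 1).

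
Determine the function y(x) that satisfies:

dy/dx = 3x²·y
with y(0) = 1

General solution: y = Ce^(x³)
Applying IC y(0) = 1:
Particular solution: y = e^(x³)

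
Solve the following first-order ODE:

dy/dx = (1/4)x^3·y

Separating variables and integrating:
ln|y| = x^4/16 + C

General solution: y = Ce^(x^4/16)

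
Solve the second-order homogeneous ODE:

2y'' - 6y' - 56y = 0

Characteristic equation: 2r² - 6r - 56 = 0
Divide by 2: r² - 3r - 28 = 0
Roots: r = 7, -4 (distinct real)
General solution: y = C₁e^(7x) + C₂e^(-4x)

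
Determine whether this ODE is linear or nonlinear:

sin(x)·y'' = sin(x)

Linear (y and its derivatives appear to the first power only, no products of y terms)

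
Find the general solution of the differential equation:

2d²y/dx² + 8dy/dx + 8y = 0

Characteristic equation: 2r² + 8r + 8 = 0
Divide by 2: r² + 4r + 4 = 0
Factored: (r + 2)² = 0
Repeated root: r = -2
General solution: y = (C₁ + C₂x)e^(-2x)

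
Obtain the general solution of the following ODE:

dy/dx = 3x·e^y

Separating variables and integrating:
-e^(-y) = 3x²/2 + C

General solution: y = -ln(C - 3x²/2)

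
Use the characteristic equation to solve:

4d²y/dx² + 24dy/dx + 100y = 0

Characteristic equation: 4r² + 24r + 100 = 0
Divide by 4: r² + 6r + 25 = 0
Roots: r = -3 ± 4i (complex conjugates)
General solution: y = e^(-3x)(C₁cos(4x) + C₂sin(4x))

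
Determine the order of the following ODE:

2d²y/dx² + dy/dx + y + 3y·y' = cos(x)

The order is 2 (highest derivative is of order 2).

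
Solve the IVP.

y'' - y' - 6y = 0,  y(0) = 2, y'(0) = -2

General solution: y = C₁e^(3x) + C₂e^(-2x)
Applying ICs: C₁ = 2/5, C₂ = 8/5
Particular solution: y = (2/5)e^(3x) + (8/5)e^(-2x)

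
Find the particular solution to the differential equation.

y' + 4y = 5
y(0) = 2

General solution: y = 5/4 + Ce^(-4x)
Applying y(0) = 2: C = 2 - 5/4 = 3/4
Particular solution: y = 5/4 + (3/4)e^(-4x)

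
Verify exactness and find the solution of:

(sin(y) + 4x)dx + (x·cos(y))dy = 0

Verify exactness: ∂M/∂y = ∂N/∂x ✓
Find F(x,y) such that ∂F/∂x = M, ∂F/∂y = N
Solution: x·sin(y) + 2x² = C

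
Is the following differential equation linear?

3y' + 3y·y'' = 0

No. Nonlinear (y·y'' term)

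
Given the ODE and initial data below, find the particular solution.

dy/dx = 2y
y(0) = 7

General solution: y = Ce^(2x)
Applying IC y(0) = 7:
Particular solution: y = 7e^(2x)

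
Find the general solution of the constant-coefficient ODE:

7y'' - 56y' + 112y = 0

Characteristic equation: 7r² - 56r + 112 = 0
Divide by 7: r² - 8r + 16 = 0
Factored: (r - 4)² = 0
Repeated root: r = 4
General solution: y = (C₁ + C₂x)e^(4x)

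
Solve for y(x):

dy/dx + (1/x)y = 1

Using integrating factor method:

General solution: y = (1/2)x + C/x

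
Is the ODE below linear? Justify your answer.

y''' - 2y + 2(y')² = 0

No. Nonlinear ((y')² term)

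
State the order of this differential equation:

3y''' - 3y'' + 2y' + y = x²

The order is 3 (highest derivative is of order 3).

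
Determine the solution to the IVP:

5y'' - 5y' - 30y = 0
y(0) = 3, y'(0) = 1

General solution: y = C₁e^(3x) + C₂e^(-2x)
Applying ICs: C₁ = 7/5, C₂ = 8/5
Particular solution: y = (7/5)e^(3x) + (8/5)e^(-2x)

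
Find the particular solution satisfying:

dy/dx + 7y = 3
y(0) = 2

General solution: y = 3/7 + Ce^(-7x)
Applying y(0) = 2: C = 2 - 3/7 = 11/7
Particular solution: y = 3/7 + (11/7)e^(-7x)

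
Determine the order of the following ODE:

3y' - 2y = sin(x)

The order is 1 (highest derivative is of order 1).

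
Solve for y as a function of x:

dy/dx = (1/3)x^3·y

Separating variables and integrating:
ln|y| = x^4/12 + C

General solution: y = Ce^(x^4/12)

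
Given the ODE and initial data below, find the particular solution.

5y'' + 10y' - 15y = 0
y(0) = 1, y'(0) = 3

General solution: y = C₁e^x + C₂e^(-3x)
Applying ICs: C₁ = 3/2, C₂ = -1/2
Particular solution: y = (3/2)e^x - (1/2)e^(-3x)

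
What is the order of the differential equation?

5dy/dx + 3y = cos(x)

The order is 1 (highest derivative is of order 1).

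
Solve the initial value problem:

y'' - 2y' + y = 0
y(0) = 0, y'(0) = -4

General solution: y = (C₁ + C₂x)e^x
Repeated root r = 1
Applying ICs: C₁ = 0, C₂ = -4
Particular solution: y = -4xe^x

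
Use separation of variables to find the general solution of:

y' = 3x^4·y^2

Separating variables and integrating:
-1/y = 3x^5/5 + C

General solution: y^-1 = (-3/5)x^5 + C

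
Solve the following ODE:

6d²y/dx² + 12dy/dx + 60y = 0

Characteristic equation: 6r² + 12r + 60 = 0
Divide by 6: r² + 2r + 10 = 0
Roots: r = -1 ± 3i (complex conjugates)
General solution: y = e^(-x)(C₁cos(3x) + C₂sin(3x))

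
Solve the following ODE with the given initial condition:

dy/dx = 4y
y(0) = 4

General solution: y = Ce^(4x)
Applying IC y(0) = 4:
Particular solution: y = 4e^(4x)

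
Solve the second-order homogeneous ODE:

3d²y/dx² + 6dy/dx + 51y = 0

Characteristic equation: 3r² + 6r + 51 = 0
Divide by 3: r² + 2r + 17 = 0
Roots: r = -1 ± 4i (complex conjugates)
General solution: y = e^(-x)(C₁cos(4x) + C₂sin(4x))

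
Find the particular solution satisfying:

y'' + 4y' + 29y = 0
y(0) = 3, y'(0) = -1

General solution: y = e^(-2x)(C₁cos(5x) + C₂sin(5x))
Complex roots r = -2 ± 5i
Applying ICs: C₁ = 3, C₂ = 1
Particular solution: y = e^(-2x)(3cos(5x) + sin(5x))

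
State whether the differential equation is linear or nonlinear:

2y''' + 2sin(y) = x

Nonlinear (sin(y) is nonlinear in y)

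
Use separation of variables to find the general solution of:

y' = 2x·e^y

Separating variables and integrating:
-e^(-y) = x² + C

General solution: y = -ln(C - x²)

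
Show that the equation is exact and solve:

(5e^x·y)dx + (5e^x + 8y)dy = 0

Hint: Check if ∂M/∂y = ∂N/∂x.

Verify exactness: ∂M/∂y = ∂N/∂x ✓
Find F(x,y) such that ∂F/∂x = M, ∂F/∂y = N
Solution: 5e^x·y + 4y² = C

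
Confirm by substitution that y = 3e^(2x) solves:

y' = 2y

Verification:
y = 3e^(2x)
y' = 6e^(2x)
2y = 6e^(2x)
y' = 2y ✓

Yes, it is a solution.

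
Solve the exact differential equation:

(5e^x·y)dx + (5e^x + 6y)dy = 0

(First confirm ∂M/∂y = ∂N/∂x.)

Verify exactness: ∂M/∂y = ∂N/∂x ✓
Find F(x,y) such that ∂F/∂x = M, ∂F/∂y = N
Solution: 5e^x·y + 3y² = C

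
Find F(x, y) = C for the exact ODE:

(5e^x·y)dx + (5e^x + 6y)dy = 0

Verify exactness: ∂M/∂y = ∂N/∂x ✓
Find F(x,y) such that ∂F/∂x = M, ∂F/∂y = N
Solution: 5e^x·y + 3y² = C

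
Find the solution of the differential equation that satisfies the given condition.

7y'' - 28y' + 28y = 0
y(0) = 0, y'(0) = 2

General solution: y = (C₁ + C₂x)e^(2x)
Repeated root r = 2
Applying ICs: C₁ = 0, C₂ = 2
Particular solution: y = 2xe^(2x)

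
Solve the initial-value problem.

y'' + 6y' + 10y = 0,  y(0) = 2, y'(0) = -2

General solution: y = e^(-3x)(C₁cos(x) + C₂sin(x))
Complex roots r = -3 ± i
Applying ICs: C₁ = 2, C₂ = 4
Particular solution: y = e^(-3x)(2cos(x) + 4sin(x))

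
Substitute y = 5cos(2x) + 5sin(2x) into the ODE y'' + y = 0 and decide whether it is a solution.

Verification:
y'' = -20cos(2x) - 20sin(2x)
y'' + y ≠ 0 (frequency mismatch: got 4 instead of 1)

No, it is not a solution.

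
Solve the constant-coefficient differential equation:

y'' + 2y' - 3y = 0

Characteristic equation: r² + 2r - 3 = 0
Roots: r = 1, -3 (distinct real)
General solution: y = C₁e^x + C₂e^(-3x)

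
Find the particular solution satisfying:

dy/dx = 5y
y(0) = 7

General solution: y = Ce^(5x)
Applying IC y(0) = 7:
Particular solution: y = 7e^(5x)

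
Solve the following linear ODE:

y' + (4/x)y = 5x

Using integrating factor method:

General solution: y = (5/6)x^2 + Cx^(-4)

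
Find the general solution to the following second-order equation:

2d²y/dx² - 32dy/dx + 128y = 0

Characteristic equation: 2r² - 32r + 128 = 0
Divide by 2: r² - 16r + 64 = 0
Factored: (r - 8)² = 0
Repeated root: r = 8
General solution: y = (C₁ + C₂x)e^(8x)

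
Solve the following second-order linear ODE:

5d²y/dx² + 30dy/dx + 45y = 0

Characteristic equation: 5r² + 30r + 45 = 0
Divide by 5: r² + 6r + 9 = 0
Factored: (r + 3)² = 0
Repeated root: r = -3
General solution: y = (C₁ + C₂x)e^(-3x)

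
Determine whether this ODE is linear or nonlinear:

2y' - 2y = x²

Linear (y and its derivatives appear to the first power only, no products of y terms)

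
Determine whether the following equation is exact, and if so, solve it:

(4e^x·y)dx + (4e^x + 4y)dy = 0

Verify exactness: ∂M/∂y = ∂N/∂x ✓
Find F(x,y) such that ∂F/∂x = M, ∂F/∂y = N
Solution: 4e^x·y + 2y² = C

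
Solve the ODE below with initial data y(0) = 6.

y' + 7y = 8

General solution: y = 8/7 + Ce^(-7x)
Applying y(0) = 6: C = 6 - 8/7 = 34/7
Particular solution: y = 8/7 + (34/7)e^(-7x)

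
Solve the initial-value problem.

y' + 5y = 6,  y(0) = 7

General solution: y = 6/5 + Ce^(-5x)
Applying y(0) = 7: C = 7 - 6/5 = 29/5
Particular solution: y = 6/5 + (29/5)e^(-5x)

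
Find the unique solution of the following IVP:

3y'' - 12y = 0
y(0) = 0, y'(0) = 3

General solution: y = C₁e^(2x) + C₂e^(-2x)
Applying ICs: C₁ = 3/4, C₂ = -3/4
Particular solution: y = (3/4)e^(2x) - (3/4)e^(-2x)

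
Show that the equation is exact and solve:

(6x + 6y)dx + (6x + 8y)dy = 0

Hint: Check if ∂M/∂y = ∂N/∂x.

Verify exactness: ∂M/∂y = ∂N/∂x ✓
Find F(x,y) such that ∂F/∂x = M, ∂F/∂y = N
Solution: 3x² + 6xy + 4y² = C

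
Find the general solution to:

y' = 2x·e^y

Separating variables and integrating:
-e^(-y) = x² + C

General solution: y = -ln(C - x²)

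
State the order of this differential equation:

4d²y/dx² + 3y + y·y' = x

The order is 2 (highest derivative is of order 2).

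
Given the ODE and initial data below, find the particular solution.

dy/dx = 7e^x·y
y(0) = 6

General solution: y = Ce^(7e^x)
Applying IC y(0) = 6:
Particular solution: y = 6e^(7(e^x - 1))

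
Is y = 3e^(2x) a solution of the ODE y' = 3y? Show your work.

Verification:
y = 3e^(2x)
y' = 6e^(2x)
But 3y = 9e^(2x)
y' ≠ 3y — the derivative does not match

No, it is not a solution.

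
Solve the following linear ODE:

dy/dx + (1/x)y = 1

Using integrating factor method:

General solution: y = (1/2)x + C/x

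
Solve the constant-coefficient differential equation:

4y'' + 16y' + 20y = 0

Characteristic equation: 4r² + 16r + 20 = 0
Divide by 4: r² + 4r + 5 = 0
Roots: r = -2 ± i (complex conjugates)
General solution: y = e^(-2x)(C₁cos(x) + C₂sin(x))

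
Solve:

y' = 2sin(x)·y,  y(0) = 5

General solution: y = Ce^(-2cos(x))
Applying IC y(0) = 5:
Particular solution: y = 5e^(2(1-cos(x)))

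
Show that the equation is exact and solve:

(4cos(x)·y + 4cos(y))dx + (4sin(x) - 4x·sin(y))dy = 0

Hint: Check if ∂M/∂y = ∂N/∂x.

Verify exactness: ∂M/∂y = ∂N/∂x ✓
Find F(x,y) such that ∂F/∂x = M, ∂F/∂y = N
Solution: 4sin(x)·y + 4x·cos(y) = C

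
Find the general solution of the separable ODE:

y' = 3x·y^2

Separating variables and integrating:
-1/y = 3x^2/2 + C

General solution: y^-1 = (-3/2)x^2 + C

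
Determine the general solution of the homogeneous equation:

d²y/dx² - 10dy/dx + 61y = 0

Characteristic equation: r² - 10r + 61 = 0
Roots: r = 5 ± 6i (complex conjugates)
General solution: y = e^(5x)(C₁cos(6x) + C₂sin(6x))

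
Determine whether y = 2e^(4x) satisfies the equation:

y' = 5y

Verification:
y = 2e^(4x)
y' = 8e^(4x)
But 5y = 10e^(4x)
y' ≠ 5y — the derivative does not match

No, it is not a solution.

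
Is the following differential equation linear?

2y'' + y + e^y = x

No. Nonlinear (e^y is nonlinear in y)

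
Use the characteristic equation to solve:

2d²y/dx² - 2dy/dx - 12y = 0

Characteristic equation: 2r² - 2r - 12 = 0
Divide by 2: r² - r - 6 = 0
Roots: r = 3, -2 (distinct real)
General solution: y = C₁e^(3x) + C₂e^(-2x)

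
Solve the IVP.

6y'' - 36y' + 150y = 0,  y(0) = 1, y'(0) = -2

General solution: y = e^(3x)(C₁cos(4x) + C₂sin(4x))
Complex roots r = 3 ± 4i
Applying ICs: C₁ = 1, C₂ = -5/4
Particular solution: y = e^(3x)(cos(4x) - (5/4)sin(4x))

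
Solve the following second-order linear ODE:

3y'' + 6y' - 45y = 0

Characteristic equation: 3r² + 6r - 45 = 0
Divide by 3: r² + 2r - 15 = 0
Roots: r = 3, -5 (distinct real)
General solution: y = C₁e^(3x) + C₂e^(-5x)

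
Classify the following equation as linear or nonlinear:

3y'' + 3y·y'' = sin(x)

Nonlinear (y·y'' term)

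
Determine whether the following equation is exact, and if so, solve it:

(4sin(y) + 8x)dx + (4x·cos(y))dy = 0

Verify exactness: ∂M/∂y = ∂N/∂x ✓
Find F(x,y) such that ∂F/∂x = M, ∂F/∂y = N
Solution: 4x·sin(y) + 4x² = C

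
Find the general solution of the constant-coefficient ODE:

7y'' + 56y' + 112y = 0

Characteristic equation: 7r² + 56r + 112 = 0
Divide by 7: r² + 8r + 16 = 0
Factored: (r + 4)² = 0
Repeated root: r = -4
General solution: y = (C₁ + C₂x)e^(-4x)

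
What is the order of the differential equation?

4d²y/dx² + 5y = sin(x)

The order is 2 (highest derivative is of order 2).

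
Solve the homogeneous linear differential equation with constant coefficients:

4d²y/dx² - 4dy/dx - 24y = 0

Characteristic equation: 4r² - 4r - 24 = 0
Divide by 4: r² - r - 6 = 0
Roots: r = 3, -2 (distinct real)
General solution: y = C₁e^(3x) + C₂e^(-2x)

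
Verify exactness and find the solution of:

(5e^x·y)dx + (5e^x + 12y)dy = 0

Verify exactness: ∂M/∂y = ∂N/∂x ✓
Find F(x,y) such that ∂F/∂x = M, ∂F/∂y = N
Solution: 5e^x·y + 6y² = C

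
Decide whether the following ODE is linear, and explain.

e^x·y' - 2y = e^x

Linear (y and its derivatives appear to the first power only, no products of y terms)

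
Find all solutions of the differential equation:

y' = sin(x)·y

Separating variables and integrating:
ln|y| = -cos(x) + C

General solution: y = Ce^(-cos(x))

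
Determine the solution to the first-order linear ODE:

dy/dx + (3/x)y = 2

Using integrating factor method:

General solution: y = (1/2)x + Cx^(-3)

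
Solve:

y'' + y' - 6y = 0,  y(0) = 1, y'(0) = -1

General solution: y = C₁e^(2x) + C₂e^(-3x)
Applying ICs: C₁ = 2/5, C₂ = 3/5
Particular solution: y = (2/5)e^(2x) + (3/5)e^(-3x)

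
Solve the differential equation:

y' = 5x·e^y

Separating variables and integrating:
-e^(-y) = 5x²/2 + C

General solution: y = -ln(C - 5x²/2)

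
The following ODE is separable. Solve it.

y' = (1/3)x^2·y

Separating variables and integrating:
ln|y| = x^3/9 + C

General solution: y = Ce^(x^3/9)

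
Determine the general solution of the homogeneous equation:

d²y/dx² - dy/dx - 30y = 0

Characteristic equation: r² - r - 30 = 0
Roots: r = 6, -5 (distinct real)
General solution: y = C₁e^(6x) + C₂e^(-5x)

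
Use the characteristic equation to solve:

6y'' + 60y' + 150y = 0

Characteristic equation: 6r² + 60r + 150 = 0
Divide by 6: r² + 10r + 25 = 0
Factored: (r + 5)² = 0
Repeated root: r = -5
General solution: y = (C₁ + C₂x)e^(-5x)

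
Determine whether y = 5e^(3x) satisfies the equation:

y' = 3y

Verification:
y = 5e^(3x)
y' = 15e^(3x)
3y = 15e^(3x)
y' = 3y ✓

Yes, it is a solution.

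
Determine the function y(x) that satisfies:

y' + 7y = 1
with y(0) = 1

General solution: y = 1/7 + Ce^(-7x)
Applying y(0) = 1: C = 1 - 1/7 = 6/7
Particular solution: y = 1/7 + (6/7)e^(-7x)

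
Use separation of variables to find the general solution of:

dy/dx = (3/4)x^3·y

Separating variables and integrating:
ln|y| = 3x^4/16 + C

General solution: y = Ce^(3x^4/16)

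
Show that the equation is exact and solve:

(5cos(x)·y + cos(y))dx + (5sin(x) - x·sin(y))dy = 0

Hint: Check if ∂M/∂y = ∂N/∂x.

Verify exactness: ∂M/∂y = ∂N/∂x ✓
Find F(x,y) such that ∂F/∂x = M, ∂F/∂y = N
Solution: 5sin(x)·y + x·cos(y) = C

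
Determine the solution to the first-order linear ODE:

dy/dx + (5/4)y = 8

Using integrating factor method:

General solution: y = 32/5 + Ce^(-5x/4)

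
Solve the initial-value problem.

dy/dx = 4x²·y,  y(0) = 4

General solution: y = Ce^(4x³/3)
Applying IC y(0) = 4:
Particular solution: y = 4e^(4x³/3)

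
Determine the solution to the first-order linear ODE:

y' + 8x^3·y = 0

Using integrating factor method:

General solution: y = Ce^(-2x^4)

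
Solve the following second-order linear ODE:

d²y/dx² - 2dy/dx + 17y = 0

Characteristic equation: r² - 2r + 17 = 0
Roots: r = 1 ± 4i (complex conjugates)
General solution: y = e^x(C₁cos(4x) + C₂sin(4x))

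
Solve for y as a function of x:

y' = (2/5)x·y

Separating variables and integrating:
ln|y| = x^2/5 + C

General solution: y = Ce^(x^2/5)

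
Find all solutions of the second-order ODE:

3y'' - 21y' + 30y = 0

Characteristic equation: 3r² - 21r + 30 = 0
Divide by 3: r² - 7r + 10 = 0
Roots: r = 2, 5 (distinct real)
General solution: y = C₁e^(2x) + C₂e^(5x)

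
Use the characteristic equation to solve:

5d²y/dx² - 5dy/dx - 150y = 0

Characteristic equation: 5r² - 5r - 150 = 0
Divide by 5: r² - r - 30 = 0
Roots: r = 6, -5 (distinct real)
General solution: y = C₁e^(6x) + C₂e^(-5x)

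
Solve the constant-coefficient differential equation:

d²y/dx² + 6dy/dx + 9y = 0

Characteristic equation: r² + 6r + 9 = 0
Factored: (r + 3)² = 0
Repeated root: r = -3
General solution: y = (C₁ + C₂x)e^(-3x)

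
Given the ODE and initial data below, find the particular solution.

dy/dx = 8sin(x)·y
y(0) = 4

General solution: y = Ce^(-8cos(x))
Applying IC y(0) = 4:
Particular solution: y = 4e^(8(1-cos(x)))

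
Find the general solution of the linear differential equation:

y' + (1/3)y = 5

Using integrating factor method:

General solution: y = 15 + Ce^(-x/3)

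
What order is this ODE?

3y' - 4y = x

The order is 1 (highest derivative is of order 1).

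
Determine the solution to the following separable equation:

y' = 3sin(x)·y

Separating variables and integrating:
ln|y| = -3cos(x) + C

General solution: y = Ce^(-3cos(x))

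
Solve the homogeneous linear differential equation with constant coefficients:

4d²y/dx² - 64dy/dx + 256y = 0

Characteristic equation: 4r² - 64r + 256 = 0
Divide by 4: r² - 16r + 64 = 0
Factored: (r - 8)² = 0
Repeated root: r = 8
General solution: y = (C₁ + C₂x)e^(8x)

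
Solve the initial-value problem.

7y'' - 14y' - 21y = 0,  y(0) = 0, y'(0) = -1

General solution: y = C₁e^(3x) + C₂e^(-x)
Applying ICs: C₁ = -1/4, C₂ = 1/4
Particular solution: y = -(1/4)e^(3x) + (1/4)e^(-x)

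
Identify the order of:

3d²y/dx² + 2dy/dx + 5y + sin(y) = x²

The order is 2 (highest derivative is of order 2).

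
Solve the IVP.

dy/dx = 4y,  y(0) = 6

General solution: y = Ce^(4x)
Applying IC y(0) = 6:
Particular solution: y = 6e^(4x)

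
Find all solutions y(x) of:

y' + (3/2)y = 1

Using integrating factor method:

General solution: y = 2/3 + Ce^(-3x/2)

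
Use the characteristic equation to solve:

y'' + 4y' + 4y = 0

Characteristic equation: r² + 4r + 4 = 0
Factored: (r + 2)² = 0
Repeated root: r = -2
General solution: y = (C₁ + C₂x)e^(-2x)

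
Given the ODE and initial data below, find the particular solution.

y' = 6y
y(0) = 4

General solution: y = Ce^(6x)
Applying IC y(0) = 4:
Particular solution: y = 4e^(6x)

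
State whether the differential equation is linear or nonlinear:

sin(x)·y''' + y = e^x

Linear (y and its derivatives appear to the first power only, no products of y terms)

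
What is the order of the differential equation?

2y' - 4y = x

The order is 1 (highest derivative is of order 1).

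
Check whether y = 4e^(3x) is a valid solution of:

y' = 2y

Verification:
y = 4e^(3x)
y' = 12e^(3x)
But 2y = 8e^(3x)
y' ≠ 2y — the derivative does not match

No, it is not a solution.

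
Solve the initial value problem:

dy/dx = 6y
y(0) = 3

General solution: y = Ce^(6x)
Applying IC y(0) = 3:
Particular solution: y = 3e^(6x)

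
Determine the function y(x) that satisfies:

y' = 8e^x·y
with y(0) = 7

General solution: y = Ce^(8e^x)
Applying IC y(0) = 7:
Particular solution: y = 7e^(8(e^x - 1))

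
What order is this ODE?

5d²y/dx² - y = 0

The order is 2 (highest derivative is of order 2).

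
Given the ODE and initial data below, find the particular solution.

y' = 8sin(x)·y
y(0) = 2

General solution: y = Ce^(-8cos(x))
Applying IC y(0) = 2:
Particular solution: y = 2e^(8(1-cos(x)))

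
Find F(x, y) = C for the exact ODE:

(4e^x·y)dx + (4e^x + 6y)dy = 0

Verify exactness: ∂M/∂y = ∂N/∂x ✓
Find F(x,y) such that ∂F/∂x = M, ∂F/∂y = N
Solution: 4e^x·y + 3y² = C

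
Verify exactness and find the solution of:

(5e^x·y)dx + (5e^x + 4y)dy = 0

Verify exactness: ∂M/∂y = ∂N/∂x ✓
Find F(x,y) such that ∂F/∂x = M, ∂F/∂y = N
Solution: 5e^x·y + 2y² = C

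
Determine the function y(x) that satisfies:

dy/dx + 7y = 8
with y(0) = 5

General solution: y = 8/7 + Ce^(-7x)
Applying y(0) = 5: C = 5 - 8/7 = 27/7
Particular solution: y = 8/7 + (27/7)e^(-7x)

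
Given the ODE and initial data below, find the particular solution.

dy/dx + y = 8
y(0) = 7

General solution: y = 8 + Ce^(-x)
Applying y(0) = 7: C = 7 - 8 = -1
Particular solution: y = 8 - e^(-x)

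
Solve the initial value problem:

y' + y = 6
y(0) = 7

General solution: y = 6 + Ce^(-x)
Applying y(0) = 7: C = 7 - 6 = 1
Particular solution: y = 6 + e^(-x)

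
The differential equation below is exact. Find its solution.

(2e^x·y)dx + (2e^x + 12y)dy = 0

Verify exactness: ∂M/∂y = ∂N/∂x ✓
Find F(x,y) such that ∂F/∂x = M, ∂F/∂y = N
Solution: 2e^x·y + 6y² = C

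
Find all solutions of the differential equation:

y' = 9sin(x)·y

Separating variables and integrating:
ln|y| = -9cos(x) + C

General solution: y = Ce^(-9cos(x))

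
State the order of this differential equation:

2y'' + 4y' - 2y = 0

The order is 2 (highest derivative is of order 2).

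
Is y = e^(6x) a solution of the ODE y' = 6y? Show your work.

Verification:
y = e^(6x)
y' = 6e^(6x)
6y = 6e^(6x)
y' = 6y ✓

Yes, it is a solution.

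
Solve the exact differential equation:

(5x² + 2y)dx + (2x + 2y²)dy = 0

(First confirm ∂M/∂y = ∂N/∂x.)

Verify exactness: ∂M/∂y = ∂N/∂x ✓
Find F(x,y) such that ∂F/∂x = M, ∂F/∂y = N
Solution: 5x³/3 + 2xy + 2y³/3 = C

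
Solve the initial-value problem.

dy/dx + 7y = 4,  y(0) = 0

General solution: y = 4/7 + Ce^(-7x)
Applying y(0) = 0: C = 0 - 4/7 = -4/7
Particular solution: y = 4/7 - (4/7)e^(-7x)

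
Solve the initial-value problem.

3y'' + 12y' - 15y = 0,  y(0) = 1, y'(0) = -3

General solution: y = C₁e^x + C₂e^(-5x)
Applying ICs: C₁ = 1/3, C₂ = 2/3
Particular solution: y = (1/3)e^x + (2/3)e^(-5x)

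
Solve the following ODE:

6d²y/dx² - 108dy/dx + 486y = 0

Characteristic equation: 6r² - 108r + 486 = 0
Divide by 6: r² - 18r + 81 = 0
Factored: (r - 9)² = 0
Repeated root: r = 9
General solution: y = (C₁ + C₂x)e^(9x)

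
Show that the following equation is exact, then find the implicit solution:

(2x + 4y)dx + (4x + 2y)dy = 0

Verify exactness: ∂M/∂y = ∂N/∂x ✓
Find F(x,y) such that ∂F/∂x = M, ∂F/∂y = N
Solution: x² + 4xy + y² = C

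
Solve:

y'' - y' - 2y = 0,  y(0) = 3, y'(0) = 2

General solution: y = C₁e^(2x) + C₂e^(-x)
Applying ICs: C₁ = 5/3, C₂ = 4/3
Particular solution: y = (5/3)e^(2x) + (4/3)e^(-x)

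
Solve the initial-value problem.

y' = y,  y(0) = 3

General solution: y = Ce^x
Applying IC y(0) = 3:
Particular solution: y = 3e^x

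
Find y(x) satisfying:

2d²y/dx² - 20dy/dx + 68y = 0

Characteristic equation: 2r² - 20r + 68 = 0
Divide by 2: r² - 10r + 34 = 0
Roots: r = 5 ± 3i (complex conjugates)
General solution: y = e^(5x)(C₁cos(3x) + C₂sin(3x))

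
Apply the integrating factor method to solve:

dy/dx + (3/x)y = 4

Using integrating factor method:

General solution: y = x + Cx^(-3)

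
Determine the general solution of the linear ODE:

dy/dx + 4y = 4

Using integrating factor method:

General solution: y = 1 + Ce^(-4x)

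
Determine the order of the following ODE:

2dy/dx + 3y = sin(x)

The order is 1 (highest derivative is of order 1).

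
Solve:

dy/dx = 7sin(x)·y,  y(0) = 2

General solution: y = Ce^(-7cos(x))
Applying IC y(0) = 2:
Particular solution: y = 2e^(7(1-cos(x)))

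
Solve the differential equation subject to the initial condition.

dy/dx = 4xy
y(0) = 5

General solution: y = Ce^(2x²)
Applying IC y(0) = 5:
Particular solution: y = 5e^(2x²)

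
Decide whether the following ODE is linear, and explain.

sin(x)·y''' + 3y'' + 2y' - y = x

Linear (y and its derivatives appear to the first power only, no products of y terms)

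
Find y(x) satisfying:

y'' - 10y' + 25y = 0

Characteristic equation: r² - 10r + 25 = 0
Factored: (r - 5)² = 0
Repeated root: r = 5
General solution: y = (C₁ + C₂x)e^(5x)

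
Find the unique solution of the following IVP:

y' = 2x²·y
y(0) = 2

General solution: y = Ce^(2x³/3)
Applying IC y(0) = 2:
Particular solution: y = 2e^(2x³/3)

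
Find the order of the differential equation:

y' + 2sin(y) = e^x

The order is 1 (highest derivative is of order 1).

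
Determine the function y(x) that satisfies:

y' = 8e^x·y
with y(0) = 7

General solution: y = Ce^(8e^x)
Applying IC y(0) = 7:
Particular solution: y = 7e^(8(e^x - 1))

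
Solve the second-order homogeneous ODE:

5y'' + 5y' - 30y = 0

Characteristic equation: 5r² + 5r - 30 = 0
Divide by 5: r² + r - 6 = 0
Roots: r = 2, -3 (distinct real)
General solution: y = C₁e^(2x) + C₂e^(-3x)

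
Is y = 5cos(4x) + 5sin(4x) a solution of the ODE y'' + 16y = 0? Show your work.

Verification:
y'' = -80cos(4x) - 80sin(4x)
y'' + 16y = 0 ✓

Yes, it is a solution.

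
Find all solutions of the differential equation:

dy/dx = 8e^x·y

Separating variables and integrating:
ln|y| = 8e^x + C

General solution: y = Ce^(8e^x)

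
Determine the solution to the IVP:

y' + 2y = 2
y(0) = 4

General solution: y = 1 + Ce^(-2x)
Applying y(0) = 4: C = 4 - 1 = 3
Particular solution: y = 1 + 3e^(-2x)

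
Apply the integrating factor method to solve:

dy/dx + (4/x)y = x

Using integrating factor method:

General solution: y = (1/6)x^2 + Cx^(-4)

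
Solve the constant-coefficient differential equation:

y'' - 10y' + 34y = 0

Characteristic equation: r² - 10r + 34 = 0
Roots: r = 5 ± 3i (complex conjugates)
General solution: y = e^(5x)(C₁cos(3x) + C₂sin(3x))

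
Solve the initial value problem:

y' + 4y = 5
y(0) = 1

General solution: y = 5/4 + Ce^(-4x)
Applying y(0) = 1: C = 1 - 5/4 = -1/4
Particular solution: y = 5/4 - (1/4)e^(-4x)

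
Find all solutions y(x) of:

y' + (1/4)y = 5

Using integrating factor method:

General solution: y = 20 + Ce^(-x/4)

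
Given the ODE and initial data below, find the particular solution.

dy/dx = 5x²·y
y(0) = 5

General solution: y = Ce^(5x³/3)
Applying IC y(0) = 5:
Particular solution: y = 5e^(5x³/3)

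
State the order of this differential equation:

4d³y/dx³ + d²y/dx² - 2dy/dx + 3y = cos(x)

The order is 3 (highest derivative is of order 3).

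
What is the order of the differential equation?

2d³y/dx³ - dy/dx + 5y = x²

The order is 3 (highest derivative is of order 3).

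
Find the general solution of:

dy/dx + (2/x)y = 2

Using integrating factor method:

General solution: y = (2/3)x + Cx^(-2)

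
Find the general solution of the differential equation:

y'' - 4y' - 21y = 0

Characteristic equation: r² - 4r - 21 = 0
Roots: r = 7, -3 (distinct real)
General solution: y = C₁e^(7x) + C₂e^(-3x)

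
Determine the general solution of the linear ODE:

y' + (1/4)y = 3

Using integrating factor method:

General solution: y = 12 + Ce^(-x/4)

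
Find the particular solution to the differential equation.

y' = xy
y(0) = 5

General solution: y = Ce^(x²/2)
Applying IC y(0) = 5:
Particular solution: y = 5e^(x²/2)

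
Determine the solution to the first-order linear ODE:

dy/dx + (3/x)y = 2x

Using integrating factor method:

General solution: y = (2/5)x^2 + Cx^(-3)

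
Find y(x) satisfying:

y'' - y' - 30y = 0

Characteristic equation: r² - r - 30 = 0
Roots: r = 6, -5 (distinct real)
General solution: y = C₁e^(6x) + C₂e^(-5x)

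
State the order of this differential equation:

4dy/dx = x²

The order is 1 (highest derivative is of order 1).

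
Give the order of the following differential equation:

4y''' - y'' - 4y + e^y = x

The order is 3 (highest derivative is of order 3).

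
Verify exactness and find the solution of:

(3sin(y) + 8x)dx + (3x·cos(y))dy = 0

Verify exactness: ∂M/∂y = ∂N/∂x ✓
Find F(x,y) such that ∂F/∂x = M, ∂F/∂y = N
Solution: 3x·sin(y) + 4x² = C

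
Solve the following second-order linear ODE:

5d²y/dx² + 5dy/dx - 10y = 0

Characteristic equation: 5r² + 5r - 10 = 0
Divide by 5: r² + r - 2 = 0
Roots: r = 1, -2 (distinct real)
General solution: y = C₁e^x + C₂e^(-2x)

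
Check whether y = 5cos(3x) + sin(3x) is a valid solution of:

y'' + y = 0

Verification:
y'' = -45cos(3x) - 9sin(3x)
y'' + y ≠ 0 (frequency mismatch: got 9 instead of 1)

No, it is not a solution.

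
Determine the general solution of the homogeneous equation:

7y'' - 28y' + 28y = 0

Characteristic equation: 7r² - 28r + 28 = 0
Divide by 7: r² - 4r + 4 = 0
Factored: (r - 2)² = 0
Repeated root: r = 2
General solution: y = (C₁ + C₂x)e^(2x)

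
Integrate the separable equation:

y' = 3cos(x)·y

Separating variables and integrating:
ln|y| = 3sin(x) + C

General solution: y = Ce^(3sin(x))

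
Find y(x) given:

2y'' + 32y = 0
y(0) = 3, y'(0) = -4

General solution: y = C₁cos(4x) + C₂sin(4x)
Complex roots r = ±4i
Applying ICs: C₁ = 3, C₂ = -1
Particular solution: y = 3cos(4x) - sin(4x)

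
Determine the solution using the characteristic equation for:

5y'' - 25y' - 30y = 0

Characteristic equation: 5r² - 25r - 30 = 0
Divide by 5: r² - 5r - 6 = 0
Roots: r = 6, -1 (distinct real)
General solution: y = C₁e^(6x) + C₂e^(-x)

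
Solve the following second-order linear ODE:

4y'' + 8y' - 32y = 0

Characteristic equation: 4r² + 8r - 32 = 0
Divide by 4: r² + 2r - 8 = 0
Roots: r = 2, -4 (distinct real)
General solution: y = C₁e^(2x) + C₂e^(-4x)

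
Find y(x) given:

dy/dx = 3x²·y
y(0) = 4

General solution: y = Ce^(x³)
Applying IC y(0) = 4:
Particular solution: y = 4e^(x³)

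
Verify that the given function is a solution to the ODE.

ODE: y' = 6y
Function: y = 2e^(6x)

Verification:
y = 2e^(6x)
y' = 12e^(6x)
6y = 12e^(6x)
y' = 6y ✓

Yes, it is a solution.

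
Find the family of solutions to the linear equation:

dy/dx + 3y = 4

Using integrating factor method:

General solution: y = 4/3 + Ce^(-3x)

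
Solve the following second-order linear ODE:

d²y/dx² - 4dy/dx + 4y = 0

Characteristic equation: r² - 4r + 4 = 0
Factored: (r - 2)² = 0
Repeated root: r = 2
General solution: y = (C₁ + C₂x)e^(2x)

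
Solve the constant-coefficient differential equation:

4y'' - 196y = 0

Characteristic equation: 4r² - 196 = 0
Divide by 4: r² - 49 = 0
Roots: r = 7, -7 (distinct real)
General solution: y = C₁e^(7x) + C₂e^(-7x)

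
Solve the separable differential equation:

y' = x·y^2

Separating variables and integrating:
-1/y = x^2/2 + C

General solution: y^-1 = (-1/2)x^2 + C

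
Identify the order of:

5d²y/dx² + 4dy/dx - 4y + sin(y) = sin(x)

The order is 2 (highest derivative is of order 2).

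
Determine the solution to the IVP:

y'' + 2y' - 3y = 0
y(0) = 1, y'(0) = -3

General solution: y = C₁e^x + C₂e^(-3x)
Applying ICs: C₁ = 0, C₂ = 1
Particular solution: y = e^(-3x)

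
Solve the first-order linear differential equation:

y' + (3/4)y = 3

Using integrating factor method:

General solution: y = 4 + Ce^(-3x/4)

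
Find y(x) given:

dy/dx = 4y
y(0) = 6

General solution: y = Ce^(4x)
Applying IC y(0) = 6:
Particular solution: y = 6e^(4x)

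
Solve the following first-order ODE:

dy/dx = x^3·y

Separating variables and integrating:
ln|y| = x^4/4 + C

General solution: y = Ce^(x^4/4)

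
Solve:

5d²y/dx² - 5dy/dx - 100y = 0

Characteristic equation: 5r² - 5r - 100 = 0
Divide by 5: r² - r - 20 = 0
Roots: r = 5, -4 (distinct real)
General solution: y = C₁e^(5x) + C₂e^(-4x)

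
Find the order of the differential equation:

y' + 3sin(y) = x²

The order is 1 (highest derivative is of order 1).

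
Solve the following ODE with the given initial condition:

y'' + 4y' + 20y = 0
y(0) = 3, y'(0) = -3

General solution: y = e^(-2x)(C₁cos(4x) + C₂sin(4x))
Complex roots r = -2 ± 4i
Applying ICs: C₁ = 3, C₂ = 3/4
Particular solution: y = e^(-2x)(3cos(4x) + (3/4)sin(4x))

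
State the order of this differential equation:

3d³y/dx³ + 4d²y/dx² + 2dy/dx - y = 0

The order is 3 (highest derivative is of order 3).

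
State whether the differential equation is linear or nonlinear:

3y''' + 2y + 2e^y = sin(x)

Nonlinear (e^y is nonlinear in y)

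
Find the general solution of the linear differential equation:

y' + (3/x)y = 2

Using integrating factor method:

General solution: y = (1/2)x + Cx^(-3)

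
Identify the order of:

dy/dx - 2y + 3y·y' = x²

The order is 1 (highest derivative is of order 1).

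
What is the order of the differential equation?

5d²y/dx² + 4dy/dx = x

The order is 2 (highest derivative is of order 2).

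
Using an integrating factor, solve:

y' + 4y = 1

Using integrating factor method:

General solution: y = 1/4 + Ce^(-4x)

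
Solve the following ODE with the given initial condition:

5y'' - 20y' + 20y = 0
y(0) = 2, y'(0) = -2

General solution: y = (C₁ + C₂x)e^(2x)
Repeated root r = 2
Applying ICs: C₁ = 2, C₂ = -6
Particular solution: y = (2 - 6x)e^(2x)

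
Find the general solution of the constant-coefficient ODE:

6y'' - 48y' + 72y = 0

Characteristic equation: 6r² - 48r + 72 = 0
Divide by 6: r² - 8r + 12 = 0
Roots: r = 2, 6 (distinct real)
General solution: y = C₁e^(2x) + C₂e^(6x)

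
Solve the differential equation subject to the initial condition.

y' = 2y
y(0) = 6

General solution: y = Ce^(2x)
Applying IC y(0) = 6:
Particular solution: y = 6e^(2x)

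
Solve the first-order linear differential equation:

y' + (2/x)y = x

Using integrating factor method:

General solution: y = (1/4)x^2 + Cx^(-2)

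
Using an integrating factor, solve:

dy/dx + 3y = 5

Using integrating factor method:

General solution: y = 5/3 + Ce^(-3x)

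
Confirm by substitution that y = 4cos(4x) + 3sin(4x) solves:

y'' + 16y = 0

Verification:
y'' = -64cos(4x) - 48sin(4x)
y'' + 16y = 0 ✓

Yes, it is a solution.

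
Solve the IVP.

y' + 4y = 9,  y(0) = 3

General solution: y = 9/4 + Ce^(-4x)
Applying y(0) = 3: C = 3 - 9/4 = 3/4
Particular solution: y = 9/4 + (3/4)e^(-4x)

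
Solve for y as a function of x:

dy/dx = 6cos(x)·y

Separating variables and integrating:
ln|y| = 6sin(x) + C

General solution: y = Ce^(6sin(x))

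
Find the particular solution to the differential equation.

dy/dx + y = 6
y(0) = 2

General solution: y = 6 + Ce^(-x)
Applying y(0) = 2: C = 2 - 6 = -4
Particular solution: y = 6 - 4e^(-x)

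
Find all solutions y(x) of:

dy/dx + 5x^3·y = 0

Using integrating factor method:

General solution: y = Ce^(-5x^4/4)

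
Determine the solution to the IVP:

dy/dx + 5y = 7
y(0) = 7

General solution: y = 7/5 + Ce^(-5x)
Applying y(0) = 7: C = 7 - 7/5 = 28/5
Particular solution: y = 7/5 + (28/5)e^(-5x)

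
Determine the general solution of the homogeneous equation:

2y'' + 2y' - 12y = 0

Characteristic equation: 2r² + 2r - 12 = 0
Divide by 2: r² + r - 6 = 0
Roots: r = 2, -3 (distinct real)
General solution: y = C₁e^(2x) + C₂e^(-3x)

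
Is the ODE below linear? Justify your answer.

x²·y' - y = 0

Yes. Linear (y and its derivatives appear to the first power only, no products of y terms)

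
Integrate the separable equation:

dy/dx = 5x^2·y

Separating variables and integrating:
ln|y| = 5x^3/3 + C

General solution: y = Ce^(5x^3/3)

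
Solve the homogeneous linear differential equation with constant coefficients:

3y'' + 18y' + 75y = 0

Characteristic equation: 3r² + 18r + 75 = 0
Divide by 3: r² + 6r + 25 = 0
Roots: r = -3 ± 4i (complex conjugates)
General solution: y = e^(-3x)(C₁cos(4x) + C₂sin(4x))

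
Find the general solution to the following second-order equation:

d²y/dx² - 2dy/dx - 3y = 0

Characteristic equation: r² - 2r - 3 = 0
Roots: r = 3, -1 (distinct real)
General solution: y = C₁e^(3x) + C₂e^(-x)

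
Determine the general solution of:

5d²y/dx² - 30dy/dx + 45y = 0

Characteristic equation: 5r² - 30r + 45 = 0
Divide by 5: r² - 6r + 9 = 0
Factored: (r - 3)² = 0
Repeated root: r = 3
General solution: y = (C₁ + C₂x)e^(3x)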